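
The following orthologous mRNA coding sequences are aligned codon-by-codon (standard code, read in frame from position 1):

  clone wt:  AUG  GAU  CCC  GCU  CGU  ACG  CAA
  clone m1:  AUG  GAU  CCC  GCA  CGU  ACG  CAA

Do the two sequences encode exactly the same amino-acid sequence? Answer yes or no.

yes

Codon 1: AUG Met / AUG Met — identical.
Codon 2: GAU Asp / GAU Asp — identical.
Codon 3: CCC Pro / CCC Pro — identical.
Codon 4: GCU Ala / GCA Ala — synonymous.
Codon 5: CGU Arg / CGU Arg — identical.
Codon 6: ACG Thr / ACG Thr — identical.
Codon 7: CAA Gln / CAA Gln — identical.
Nonsynonymous differences: 0 → same protein.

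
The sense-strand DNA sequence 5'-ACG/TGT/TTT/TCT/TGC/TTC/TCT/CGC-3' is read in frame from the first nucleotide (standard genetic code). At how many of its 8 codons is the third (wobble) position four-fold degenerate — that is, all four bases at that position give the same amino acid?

Codon 1 ACG (Thr): third position 4-fold.
Codon 2 TGT (Cys): third position 2-fold.
Codon 3 TTT (Phe): third position 2-fold.
Codon 4 TCT (Ser): third position 4-fold.
Codon 5 TGC (Cys): third position 2-fold.
Codon 6 TTC (Phe): third position 2-fold.
Codon 7 TCT (Ser): third position 4-fold.
Codon 8 CGC (Arg): third position 4-fold.
Four-fold degenerate third positions: 4.

4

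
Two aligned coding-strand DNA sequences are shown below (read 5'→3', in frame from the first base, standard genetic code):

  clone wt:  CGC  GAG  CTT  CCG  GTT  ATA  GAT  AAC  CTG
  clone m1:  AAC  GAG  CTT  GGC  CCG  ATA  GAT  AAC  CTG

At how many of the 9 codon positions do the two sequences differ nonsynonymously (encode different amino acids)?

3

Codon 1: CGC Arg / AAC Asn — nonsynonymous.
Codon 2: GAG Glu / GAG Glu — identical.
Codon 3: CTT Leu / CTT Leu — identical.
Codon 4: CCG Pro / GGC Gly — nonsynonymous.
Codon 5: GTT Val / CCG Pro — nonsynonymous.
Codon 6: ATA Ile / ATA Ile — identical.
Codon 7: GAT Asp / GAT Asp — identical.
Codon 8: AAC Asn / AAC Asn — identical.
Codon 9: CTG Leu / CTG Leu — identical.
Nonsynonymous differences: 3.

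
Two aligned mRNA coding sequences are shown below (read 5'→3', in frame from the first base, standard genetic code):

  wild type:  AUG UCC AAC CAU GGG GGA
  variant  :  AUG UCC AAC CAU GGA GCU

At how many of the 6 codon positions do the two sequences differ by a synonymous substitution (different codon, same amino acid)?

1

Codon 1: AUG Met / AUG Met — identical.
Codon 2: UCC Ser / UCC Ser — identical.
Codon 3: AAC Asn / AAC Asn — identical.
Codon 4: CAU His / CAU His — identical.
Codon 5: GGG Gly / GGA Gly — synonymous.
Codon 6: GGA Gly / GCU Ala — nonsynonymous.
Synonymous differences: 1.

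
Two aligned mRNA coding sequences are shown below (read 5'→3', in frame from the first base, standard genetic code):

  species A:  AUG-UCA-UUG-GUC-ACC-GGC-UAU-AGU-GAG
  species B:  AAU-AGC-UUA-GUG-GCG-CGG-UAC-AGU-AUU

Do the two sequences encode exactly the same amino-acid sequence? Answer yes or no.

no

Codon 1: AUG Met / AAU Asn — nonsynonymous.
Codon 2: UCA Ser / AGC Ser — synonymous.
Codon 3: UUG Leu / UUA Leu — synonymous.
Codon 4: GUC Val / GUG Val — synonymous.
Codon 5: ACC Thr / GCG Ala — nonsynonymous.
Codon 6: GGC Gly / CGG Arg — nonsynonymous.
Codon 7: UAU Tyr / UAC Tyr — synonymous.
Codon 8: AGU Ser / AGU Ser — identical.
Codon 9: GAG Glu / AUU Ile — nonsynonymous.
Nonsynonymous differences: 4 → different protein.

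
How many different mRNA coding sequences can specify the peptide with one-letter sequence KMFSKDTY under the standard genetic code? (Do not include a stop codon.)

Lys: 2 codons.
Met: 1 codon.
Phe: 2 codons.
Ser: 6 codons.
Lys: 2 codons.
Asp: 2 codons.
Thr: 4 codons.
Tyr: 2 codons.
2 × 1 × 2 × 6 × 2 × 2 × 4 × 2 = 768.

768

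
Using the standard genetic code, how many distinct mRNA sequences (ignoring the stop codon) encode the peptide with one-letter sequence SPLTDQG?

Ser: 6 codons.
Pro: 4 codons.
Leu: 6 codons.
Thr: 4 codons.
Asp: 2 codons.
Gln: 2 codons.
Gly: 4 codons.
6 × 4 × 6 × 4 × 2 × 2 × 4 = 9216.

9216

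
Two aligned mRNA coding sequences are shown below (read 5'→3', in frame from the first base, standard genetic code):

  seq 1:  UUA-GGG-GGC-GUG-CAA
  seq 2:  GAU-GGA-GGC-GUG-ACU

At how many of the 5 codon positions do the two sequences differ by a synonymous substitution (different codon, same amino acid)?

1

Codon 1: UUA Leu / GAU Asp — nonsynonymous.
Codon 2: GGG Gly / GGA Gly — synonymous.
Codon 3: GGC Gly / GGC Gly — identical.
Codon 4: GUG Val / GUG Val — identical.
Codon 5: CAA Gln / ACU Thr — nonsynonymous.
Synonymous differences: 1.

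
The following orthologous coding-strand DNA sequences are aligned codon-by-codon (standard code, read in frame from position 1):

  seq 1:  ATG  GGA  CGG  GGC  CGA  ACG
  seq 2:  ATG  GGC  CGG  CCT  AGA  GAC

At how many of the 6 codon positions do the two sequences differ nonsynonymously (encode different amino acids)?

2

Codon 1: ATG Met / ATG Met — identical.
Codon 2: GGA Gly / GGC Gly — synonymous.
Codon 3: CGG Arg / CGG Arg — identical.
Codon 4: GGC Gly / CCT Pro — nonsynonymous.
Codon 5: CGA Arg / AGA Arg — synonymous.
Codon 6: ACG Thr / GAC Asp — nonsynonymous.
Nonsynonymous differences: 2.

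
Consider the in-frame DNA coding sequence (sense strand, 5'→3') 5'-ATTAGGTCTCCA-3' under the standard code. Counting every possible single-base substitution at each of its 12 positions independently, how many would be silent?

10

Codon 1 (ATT, Ile): 2 synonymous substitutions.
Codon 2 (AGG, Arg): 2 synonymous substitutions.
Codon 3 (TCT, Ser): 3 synonymous substitutions.
Codon 4 (CCA, Pro): 3 synonymous substitutions.
Total: 2 + 2 + 3 + 3 = 10.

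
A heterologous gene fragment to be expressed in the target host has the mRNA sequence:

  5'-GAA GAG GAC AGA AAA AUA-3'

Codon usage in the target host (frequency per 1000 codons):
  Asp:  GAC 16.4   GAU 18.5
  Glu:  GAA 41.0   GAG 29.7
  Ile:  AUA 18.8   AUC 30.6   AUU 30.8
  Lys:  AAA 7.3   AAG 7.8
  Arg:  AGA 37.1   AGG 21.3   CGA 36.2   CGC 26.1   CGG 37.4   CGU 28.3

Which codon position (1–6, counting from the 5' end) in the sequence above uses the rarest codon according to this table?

5

Codon 1 GAA (Glu): 41.0 per 1000.
Codon 2 GAG (Glu): 29.7 per 1000.
Codon 3 GAC (Asp): 16.4 per 1000.
Codon 4 AGA (Arg): 37.1 per 1000.
Codon 5 AAA (Lys): 7.3 per 1000.
Codon 6 AUA (Ile): 18.8 per 1000.
Lowest frequency is 7.3 at codon 5.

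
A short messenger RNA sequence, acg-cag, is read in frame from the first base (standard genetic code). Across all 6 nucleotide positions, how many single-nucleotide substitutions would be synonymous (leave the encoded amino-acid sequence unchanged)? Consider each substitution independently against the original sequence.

4

Codon 1 (ACG, Thr): 3 synonymous substitutions.
Codon 2 (CAG, Gln): 1 synonymous substitution.
Total: 3 + 1 = 4.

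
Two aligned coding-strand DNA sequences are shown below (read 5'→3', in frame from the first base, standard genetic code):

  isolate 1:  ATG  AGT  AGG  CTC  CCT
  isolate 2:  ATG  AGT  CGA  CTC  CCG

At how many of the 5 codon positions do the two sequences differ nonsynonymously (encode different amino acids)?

0

Codon 1: ATG Met / ATG Met — identical.
Codon 2: AGT Ser / AGT Ser — identical.
Codon 3: AGG Arg / CGA Arg — synonymous.
Codon 4: CTC Leu / CTC Leu — identical.
Codon 5: CCT Pro / CCG Pro — synonymous.
Nonsynonymous differences: 0.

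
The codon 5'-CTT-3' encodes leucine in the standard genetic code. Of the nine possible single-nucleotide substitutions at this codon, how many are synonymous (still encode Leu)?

3

Position 1: none → 0 synonymous.
Position 2: none → 0 synonymous.
Position 3: CTC, CTA, CTG → 3 synonymous.
Total: 0 + 0 + 3 = 3.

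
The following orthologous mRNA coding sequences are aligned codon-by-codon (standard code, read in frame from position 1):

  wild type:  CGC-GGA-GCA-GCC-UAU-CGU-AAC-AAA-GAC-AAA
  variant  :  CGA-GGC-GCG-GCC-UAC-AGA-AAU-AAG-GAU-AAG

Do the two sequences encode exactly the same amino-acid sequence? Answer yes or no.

yes

Codon 1: CGC Arg / CGA Arg — synonymous.
Codon 2: GGA Gly / GGC Gly — synonymous.
Codon 3: GCA Ala / GCG Ala — synonymous.
Codon 4: GCC Ala / GCC Ala — identical.
Codon 5: UAU Tyr / UAC Tyr — synonymous.
Codon 6: CGU Arg / AGA Arg — synonymous.
Codon 7: AAC Asn / AAU Asn — synonymous.
Codon 8: AAA Lys / AAG Lys — synonymous.
Codon 9: GAC Asp / GAU Asp — synonymous.
Codon 10: AAA Lys / AAG Lys — synonymous.
Nonsynonymous differences: 0 → same protein.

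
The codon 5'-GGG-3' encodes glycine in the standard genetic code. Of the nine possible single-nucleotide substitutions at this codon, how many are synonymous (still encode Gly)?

Position 1: none → 0 synonymous.
Position 2: none → 0 synonymous.
Position 3: GGT, GGC, GGA → 3 synonymous.
Total: 0 + 0 + 3 = 3.

3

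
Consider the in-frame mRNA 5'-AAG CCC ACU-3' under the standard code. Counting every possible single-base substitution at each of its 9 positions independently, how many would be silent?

7

Codon 1 (AAG, Lys): 1 synonymous substitution.
Codon 2 (CCC, Pro): 3 synonymous substitutions.
Codon 3 (ACU, Thr): 3 synonymous substitutions.
Total: 1 + 3 + 3 = 7.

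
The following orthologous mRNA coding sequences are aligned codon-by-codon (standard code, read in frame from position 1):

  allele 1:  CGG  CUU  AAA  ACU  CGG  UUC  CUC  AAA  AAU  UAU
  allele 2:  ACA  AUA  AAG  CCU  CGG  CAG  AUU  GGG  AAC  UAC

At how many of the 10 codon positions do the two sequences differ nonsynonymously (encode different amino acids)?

Codon 1: CGG Arg / ACA Thr — nonsynonymous.
Codon 2: CUU Leu / AUA Ile — nonsynonymous.
Codon 3: AAA Lys / AAG Lys — synonymous.
Codon 4: ACU Thr / CCU Pro — nonsynonymous.
Codon 5: CGG Arg / CGG Arg — identical.
Codon 6: UUC Phe / CAG Gln — nonsynonymous.
Codon 7: CUC Leu / AUU Ile — nonsynonymous.
Codon 8: AAA Lys / GGG Gly — nonsynonymous.
Codon 9: AAU Asn / AAC Asn — synonymous.
Codon 10: UAU Tyr / UAC Tyr — synonymous.
Nonsynonymous differences: 6.

6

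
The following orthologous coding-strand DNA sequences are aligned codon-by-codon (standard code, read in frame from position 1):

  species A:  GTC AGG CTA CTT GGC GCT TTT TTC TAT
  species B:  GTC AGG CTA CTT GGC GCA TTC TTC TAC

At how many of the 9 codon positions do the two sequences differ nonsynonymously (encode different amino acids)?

Codon 1: GTC Val / GTC Val — identical.
Codon 2: AGG Arg / AGG Arg — identical.
Codon 3: CTA Leu / CTA Leu — identical.
Codon 4: CTT Leu / CTT Leu — identical.
Codon 5: GGC Gly / GGC Gly — identical.
Codon 6: GCT Ala / GCA Ala — synonymous.
Codon 7: TTT Phe / TTC Phe — synonymous.
Codon 8: TTC Phe / TTC Phe — identical.
Codon 9: TAT Tyr / TAC Tyr — synonymous.
Nonsynonymous differences: 0.

0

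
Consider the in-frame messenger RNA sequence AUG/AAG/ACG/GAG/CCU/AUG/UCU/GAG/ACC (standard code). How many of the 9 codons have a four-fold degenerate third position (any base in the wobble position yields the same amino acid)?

Codon 1 AUG (Met): third position 1-fold.
Codon 2 AAG (Lys): third position 2-fold.
Codon 3 ACG (Thr): third position 4-fold.
Codon 4 GAG (Glu): third position 2-fold.
Codon 5 CCU (Pro): third position 4-fold.
Codon 6 AUG (Met): third position 1-fold.
Codon 7 UCU (Ser): third position 4-fold.
Codon 8 GAG (Glu): third position 2-fold.
Codon 9 ACC (Thr): third position 4-fold.
Four-fold degenerate third positions: 4.

4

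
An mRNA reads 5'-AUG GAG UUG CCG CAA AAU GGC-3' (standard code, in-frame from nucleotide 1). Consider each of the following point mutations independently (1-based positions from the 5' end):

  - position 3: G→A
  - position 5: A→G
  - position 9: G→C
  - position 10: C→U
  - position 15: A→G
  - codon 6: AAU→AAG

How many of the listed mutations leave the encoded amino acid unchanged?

Codon 1: AUG (Met) → AUA (Ile) — missense.
Codon 2: GAG (Glu) → GGG (Gly) — missense.
Codon 3: UUG (Leu) → UUC (Phe) — missense.
Codon 4: CCG (Pro) → UCG (Ser) — missense.
Codon 5: CAA (Gln) → CAG (Gln) — synonymous.
Codon 6: AAU (Asn) → AAG (Lys) — missense.
Synonymous: 1 of 6.

1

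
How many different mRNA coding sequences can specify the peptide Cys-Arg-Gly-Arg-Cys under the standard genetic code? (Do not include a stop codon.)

576

Cys: 2 codons.
Arg: 6 codons.
Gly: 4 codons.
Arg: 6 codons.
Cys: 2 codons.
2 × 6 × 4 × 6 × 2 = 576.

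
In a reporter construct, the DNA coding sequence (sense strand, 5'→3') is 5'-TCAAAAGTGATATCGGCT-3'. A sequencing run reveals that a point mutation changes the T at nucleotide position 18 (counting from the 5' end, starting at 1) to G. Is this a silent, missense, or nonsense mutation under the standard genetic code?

Position 18 falls in codon 6: GCT → Ala.
After the substitution the codon is GCG → Ala.
Both encode Ala, so the change is synonymous.

silent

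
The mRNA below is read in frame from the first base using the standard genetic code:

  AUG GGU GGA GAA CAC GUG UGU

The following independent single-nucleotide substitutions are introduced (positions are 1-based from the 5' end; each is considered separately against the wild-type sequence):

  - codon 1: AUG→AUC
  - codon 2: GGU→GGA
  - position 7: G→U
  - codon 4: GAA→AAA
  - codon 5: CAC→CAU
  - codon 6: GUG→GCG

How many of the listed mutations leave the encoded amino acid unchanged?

2

Codon 1: AUG (Met) → AUC (Ile) — missense.
Codon 2: GGU (Gly) → GGA (Gly) — synonymous.
Codon 3: GGA (Gly) → UGA (Stop) — nonsense.
Codon 4: GAA (Glu) → AAA (Lys) — missense.
Codon 5: CAC (His) → CAU (His) — synonymous.
Codon 6: GUG (Val) → GCG (Ala) — missense.
Synonymous: 2 of 6.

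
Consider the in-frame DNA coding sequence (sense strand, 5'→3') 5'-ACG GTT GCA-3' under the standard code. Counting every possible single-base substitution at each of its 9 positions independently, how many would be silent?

Codon 1 (ACG, Thr): 3 synonymous substitutions.
Codon 2 (GTT, Val): 3 synonymous substitutions.
Codon 3 (GCA, Ala): 3 synonymous substitutions.
Total: 3 + 3 + 3 = 9.

9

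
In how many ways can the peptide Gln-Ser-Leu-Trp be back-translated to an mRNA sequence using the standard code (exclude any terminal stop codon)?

72

Gln: 2 codons.
Ser: 6 codons.
Leu: 6 codons.
Trp: 1 codon.
2 × 6 × 6 × 1 = 72.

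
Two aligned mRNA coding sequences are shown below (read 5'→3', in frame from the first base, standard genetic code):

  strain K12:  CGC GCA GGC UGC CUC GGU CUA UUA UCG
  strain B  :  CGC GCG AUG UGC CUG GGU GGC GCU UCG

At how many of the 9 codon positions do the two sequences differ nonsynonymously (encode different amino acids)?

3

Codon 1: CGC Arg / CGC Arg — identical.
Codon 2: GCA Ala / GCG Ala — synonymous.
Codon 3: GGC Gly / AUG Met — nonsynonymous.
Codon 4: UGC Cys / UGC Cys — identical.
Codon 5: CUC Leu / CUG Leu — synonymous.
Codon 6: GGU Gly / GGU Gly — identical.
Codon 7: CUA Leu / GGC Gly — nonsynonymous.
Codon 8: UUA Leu / GCU Ala — nonsynonymous.
Codon 9: UCG Ser / UCG Ser — identical.
Nonsynonymous differences: 3.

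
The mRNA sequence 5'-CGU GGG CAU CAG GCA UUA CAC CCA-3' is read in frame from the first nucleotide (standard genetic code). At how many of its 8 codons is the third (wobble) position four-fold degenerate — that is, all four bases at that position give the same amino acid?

4

Codon 1 CGU (Arg): third position 4-fold.
Codon 2 GGG (Gly): third position 4-fold.
Codon 3 CAU (His): third position 2-fold.
Codon 4 CAG (Gln): third position 2-fold.
Codon 5 GCA (Ala): third position 4-fold.
Codon 6 UUA (Leu): third position 2-fold.
Codon 7 CAC (His): third position 2-fold.
Codon 8 CCA (Pro): third position 4-fold.
Four-fold degenerate third positions: 4.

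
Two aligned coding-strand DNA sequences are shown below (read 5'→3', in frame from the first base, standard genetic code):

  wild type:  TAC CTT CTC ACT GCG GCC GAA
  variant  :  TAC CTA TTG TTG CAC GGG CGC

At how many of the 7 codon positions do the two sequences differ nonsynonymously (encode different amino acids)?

4

Codon 1: TAC Tyr / TAC Tyr — identical.
Codon 2: CTT Leu / CTA Leu — synonymous.
Codon 3: CTC Leu / TTG Leu — synonymous.
Codon 4: ACT Thr / TTG Leu — nonsynonymous.
Codon 5: GCG Ala / CAC His — nonsynonymous.
Codon 6: GCC Ala / GGG Gly — nonsynonymous.
Codon 7: GAA Glu / CGC Arg — nonsynonymous.
Nonsynonymous differences: 4.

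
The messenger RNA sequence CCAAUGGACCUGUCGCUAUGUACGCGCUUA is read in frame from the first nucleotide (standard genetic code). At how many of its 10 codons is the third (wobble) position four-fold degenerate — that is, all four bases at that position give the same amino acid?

Codon 1 CCA (Pro): third position 4-fold.
Codon 2 AUG (Met): third position 1-fold.
Codon 3 GAC (Asp): third position 2-fold.
Codon 4 CUG (Leu): third position 4-fold.
Codon 5 UCG (Ser): third position 4-fold.
Codon 6 CUA (Leu): third position 4-fold.
Codon 7 UGU (Cys): third position 2-fold.
Codon 8 ACG (Thr): third position 4-fold.
Codon 9 CGC (Arg): third position 4-fold.
Codon 10 UUA (Leu): third position 2-fold.
Four-fold degenerate third positions: 6.

6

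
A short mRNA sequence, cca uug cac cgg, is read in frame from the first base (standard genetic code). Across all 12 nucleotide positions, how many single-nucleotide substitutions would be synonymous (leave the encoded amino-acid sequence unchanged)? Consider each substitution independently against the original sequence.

Codon 1 (CCA, Pro): 3 synonymous substitutions.
Codon 2 (UUG, Leu): 2 synonymous substitutions.
Codon 3 (CAC, His): 1 synonymous substitution.
Codon 4 (CGG, Arg): 4 synonymous substitutions.
Total: 3 + 2 + 1 + 4 = 10.

10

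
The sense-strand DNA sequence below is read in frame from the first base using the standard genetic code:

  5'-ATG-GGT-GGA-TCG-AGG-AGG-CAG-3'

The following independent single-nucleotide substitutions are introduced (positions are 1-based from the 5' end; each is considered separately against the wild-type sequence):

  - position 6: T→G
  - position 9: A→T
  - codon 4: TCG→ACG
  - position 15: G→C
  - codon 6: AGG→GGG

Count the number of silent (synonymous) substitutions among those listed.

2

Codon 2: GGT (Gly) → GGG (Gly) — synonymous.
Codon 3: GGA (Gly) → GGT (Gly) — synonymous.
Codon 4: TCG (Ser) → ACG (Thr) — missense.
Codon 5: AGG (Arg) → AGC (Ser) — missense.
Codon 6: AGG (Arg) → GGG (Gly) — missense.
Synonymous: 2 of 5.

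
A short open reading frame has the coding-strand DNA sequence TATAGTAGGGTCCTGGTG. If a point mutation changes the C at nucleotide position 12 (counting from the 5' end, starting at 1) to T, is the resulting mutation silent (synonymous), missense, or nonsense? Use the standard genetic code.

Position 12 falls in codon 4: GTC → Val.
After the substitution the codon is GTT → Val.
Both encode Val, so the change is synonymous.

silent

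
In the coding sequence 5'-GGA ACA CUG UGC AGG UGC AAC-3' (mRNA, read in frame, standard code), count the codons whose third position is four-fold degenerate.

3

Codon 1 GGA (Gly): third position 4-fold.
Codon 2 ACA (Thr): third position 4-fold.
Codon 3 CUG (Leu): third position 4-fold.
Codon 4 UGC (Cys): third position 2-fold.
Codon 5 AGG (Arg): third position 2-fold.
Codon 6 UGC (Cys): third position 2-fold.
Codon 7 AAC (Asn): third position 2-fold.
Four-fold degenerate third positions: 3.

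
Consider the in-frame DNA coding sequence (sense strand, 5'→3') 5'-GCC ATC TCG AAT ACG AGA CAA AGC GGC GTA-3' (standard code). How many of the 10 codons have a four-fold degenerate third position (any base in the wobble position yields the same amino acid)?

Codon 1 GCC (Ala): third position 4-fold.
Codon 2 ATC (Ile): third position 3-fold.
Codon 3 TCG (Ser): third position 4-fold.
Codon 4 AAT (Asn): third position 2-fold.
Codon 5 ACG (Thr): third position 4-fold.
Codon 6 AGA (Arg): third position 2-fold.
Codon 7 CAA (Gln): third position 2-fold.
Codon 8 AGC (Ser): third position 2-fold.
Codon 9 GGC (Gly): third position 4-fold.
Codon 10 GTA (Val): third position 4-fold.
Four-fold degenerate third positions: 5.

5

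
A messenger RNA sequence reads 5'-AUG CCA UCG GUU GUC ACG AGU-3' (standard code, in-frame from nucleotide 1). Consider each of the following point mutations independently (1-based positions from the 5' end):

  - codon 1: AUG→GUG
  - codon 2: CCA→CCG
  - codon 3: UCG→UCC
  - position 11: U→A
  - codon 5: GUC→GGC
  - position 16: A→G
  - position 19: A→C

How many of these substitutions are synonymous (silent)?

Codon 1: AUG (Met) → GUG (Val) — missense.
Codon 2: CCA (Pro) → CCG (Pro) — synonymous.
Codon 3: UCG (Ser) → UCC (Ser) — synonymous.
Codon 4: GUU (Val) → GAU (Asp) — missense.
Codon 5: GUC (Val) → GGC (Gly) — missense.
Codon 6: ACG (Thr) → GCG (Ala) — missense.
Codon 7: AGU (Ser) → CGU (Arg) — missense.
Synonymous: 2 of 7.

2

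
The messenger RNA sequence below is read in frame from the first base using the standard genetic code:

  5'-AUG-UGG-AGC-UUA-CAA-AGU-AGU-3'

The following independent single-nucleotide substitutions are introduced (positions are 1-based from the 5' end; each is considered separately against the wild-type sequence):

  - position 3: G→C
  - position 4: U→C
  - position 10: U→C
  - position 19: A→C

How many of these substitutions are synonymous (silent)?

Codon 1: AUG (Met) → AUC (Ile) — missense.
Codon 2: UGG (Trp) → CGG (Arg) — missense.
Codon 4: UUA (Leu) → CUA (Leu) — synonymous.
Codon 7: AGU (Ser) → CGU (Arg) — missense.
Synonymous: 1 of 4.

1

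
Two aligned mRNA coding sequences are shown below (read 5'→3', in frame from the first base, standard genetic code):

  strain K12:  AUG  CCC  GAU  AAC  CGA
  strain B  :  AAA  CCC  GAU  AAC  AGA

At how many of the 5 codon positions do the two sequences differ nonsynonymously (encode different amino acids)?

Codon 1: AUG Met / AAA Lys — nonsynonymous.
Codon 2: CCC Pro / CCC Pro — identical.
Codon 3: GAU Asp / GAU Asp — identical.
Codon 4: AAC Asn / AAC Asn — identical.
Codon 5: CGA Arg / AGA Arg — synonymous.
Nonsynonymous differences: 1.

1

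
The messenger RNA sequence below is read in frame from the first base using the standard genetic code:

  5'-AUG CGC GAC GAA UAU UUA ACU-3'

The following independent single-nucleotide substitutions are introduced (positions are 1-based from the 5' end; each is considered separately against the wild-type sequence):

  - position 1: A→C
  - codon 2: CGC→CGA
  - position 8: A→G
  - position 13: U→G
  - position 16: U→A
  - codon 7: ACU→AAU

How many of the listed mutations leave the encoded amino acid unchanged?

1

Codon 1: AUG (Met) → CUG (Leu) — missense.
Codon 2: CGC (Arg) → CGA (Arg) — synonymous.
Codon 3: GAC (Asp) → GGC (Gly) — missense.
Codon 5: UAU (Tyr) → GAU (Asp) — missense.
Codon 6: UUA (Leu) → AUA (Ile) — missense.
Codon 7: ACU (Thr) → AAU (Asn) — missense.
Synonymous: 1 of 6.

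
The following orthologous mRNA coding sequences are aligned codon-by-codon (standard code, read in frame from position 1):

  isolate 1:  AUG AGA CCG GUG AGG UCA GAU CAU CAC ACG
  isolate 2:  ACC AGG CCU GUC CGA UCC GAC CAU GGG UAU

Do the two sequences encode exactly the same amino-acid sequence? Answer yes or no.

Codon 1: AUG Met / ACC Thr — nonsynonymous.
Codon 2: AGA Arg / AGG Arg — synonymous.
Codon 3: CCG Pro / CCU Pro — synonymous.
Codon 4: GUG Val / GUC Val — synonymous.
Codon 5: AGG Arg / CGA Arg — synonymous.
Codon 6: UCA Ser / UCC Ser — synonymous.
Codon 7: GAU Asp / GAC Asp — synonymous.
Codon 8: CAU His / CAU His — identical.
Codon 9: CAC His / GGG Gly — nonsynonymous.
Codon 10: ACG Thr / UAU Tyr — nonsynonymous.
Nonsynonymous differences: 3 → different protein.

no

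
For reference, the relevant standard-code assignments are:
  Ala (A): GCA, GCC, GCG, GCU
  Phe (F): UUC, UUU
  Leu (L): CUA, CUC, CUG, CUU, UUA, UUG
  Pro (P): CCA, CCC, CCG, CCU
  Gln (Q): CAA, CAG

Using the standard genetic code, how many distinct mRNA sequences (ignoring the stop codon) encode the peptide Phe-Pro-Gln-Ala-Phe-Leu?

Phe: 2 codons.
Pro: 4 codons.
Gln: 2 codons.
Ala: 4 codons.
Phe: 2 codons.
Leu: 6 codons.
2 × 4 × 2 × 4 × 2 × 6 = 768.

768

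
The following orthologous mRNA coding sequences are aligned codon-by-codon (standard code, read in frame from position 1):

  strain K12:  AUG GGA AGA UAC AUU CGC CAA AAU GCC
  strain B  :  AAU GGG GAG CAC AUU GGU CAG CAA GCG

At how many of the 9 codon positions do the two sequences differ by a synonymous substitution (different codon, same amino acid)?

3

Codon 1: AUG Met / AAU Asn — nonsynonymous.
Codon 2: GGA Gly / GGG Gly — synonymous.
Codon 3: AGA Arg / GAG Glu — nonsynonymous.
Codon 4: UAC Tyr / CAC His — nonsynonymous.
Codon 5: AUU Ile / AUU Ile — identical.
Codon 6: CGC Arg / GGU Gly — nonsynonymous.
Codon 7: CAA Gln / CAG Gln — synonymous.
Codon 8: AAU Asn / CAA Gln — nonsynonymous.
Codon 9: GCC Ala / GCG Ala — synonymous.
Synonymous differences: 3.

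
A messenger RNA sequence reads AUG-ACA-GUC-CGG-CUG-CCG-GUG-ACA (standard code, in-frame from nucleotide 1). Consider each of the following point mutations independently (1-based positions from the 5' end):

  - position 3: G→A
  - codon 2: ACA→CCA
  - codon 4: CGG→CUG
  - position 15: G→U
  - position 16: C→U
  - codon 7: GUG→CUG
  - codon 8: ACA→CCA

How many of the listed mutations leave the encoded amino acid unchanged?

Codon 1: AUG (Met) → AUA (Ile) — missense.
Codon 2: ACA (Thr) → CCA (Pro) — missense.
Codon 4: CGG (Arg) → CUG (Leu) — missense.
Codon 5: CUG (Leu) → CUU (Leu) — synonymous.
Codon 6: CCG (Pro) → UCG (Ser) — missense.
Codon 7: GUG (Val) → CUG (Leu) — missense.
Codon 8: ACA (Thr) → CCA (Pro) — missense.
Synonymous: 1 of 7.

1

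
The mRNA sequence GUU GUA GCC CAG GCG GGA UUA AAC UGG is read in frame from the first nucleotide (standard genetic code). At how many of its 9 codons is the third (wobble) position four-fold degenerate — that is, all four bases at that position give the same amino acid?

5

Codon 1 GUU (Val): third position 4-fold.
Codon 2 GUA (Val): third position 4-fold.
Codon 3 GCC (Ala): third position 4-fold.
Codon 4 CAG (Gln): third position 2-fold.
Codon 5 GCG (Ala): third position 4-fold.
Codon 6 GGA (Gly): third position 4-fold.
Codon 7 UUA (Leu): third position 2-fold.
Codon 8 AAC (Asn): third position 2-fold.
Codon 9 UGG (Trp): third position 1-fold.
Four-fold degenerate third positions: 5.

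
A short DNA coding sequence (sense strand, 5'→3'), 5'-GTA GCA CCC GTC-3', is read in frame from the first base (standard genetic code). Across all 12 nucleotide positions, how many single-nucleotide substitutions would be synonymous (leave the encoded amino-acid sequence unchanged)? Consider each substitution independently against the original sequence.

12

Codon 1 (GTA, Val): 3 synonymous substitutions.
Codon 2 (GCA, Ala): 3 synonymous substitutions.
Codon 3 (CCC, Pro): 3 synonymous substitutions.
Codon 4 (GTC, Val): 3 synonymous substitutions.
Total: 3 + 3 + 3 + 3 = 12.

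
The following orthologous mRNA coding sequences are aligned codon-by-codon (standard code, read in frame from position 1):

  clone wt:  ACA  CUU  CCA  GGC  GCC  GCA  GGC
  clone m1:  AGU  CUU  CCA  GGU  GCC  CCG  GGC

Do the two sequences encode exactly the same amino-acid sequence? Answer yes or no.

no

Codon 1: ACA Thr / AGU Ser — nonsynonymous.
Codon 2: CUU Leu / CUU Leu — identical.
Codon 3: CCA Pro / CCA Pro — identical.
Codon 4: GGC Gly / GGU Gly — synonymous.
Codon 5: GCC Ala / GCC Ala — identical.
Codon 6: GCA Ala / CCG Pro — nonsynonymous.
Codon 7: GGC Gly / GGC Gly — identical.
Nonsynonymous differences: 2 → different protein.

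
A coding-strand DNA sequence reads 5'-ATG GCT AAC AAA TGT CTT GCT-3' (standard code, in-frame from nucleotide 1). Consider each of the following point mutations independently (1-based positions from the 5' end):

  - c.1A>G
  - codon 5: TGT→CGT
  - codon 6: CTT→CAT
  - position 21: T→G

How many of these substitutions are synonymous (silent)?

1

Codon 1: ATG (Met) → GTG (Val) — missense.
Codon 5: TGT (Cys) → CGT (Arg) — missense.
Codon 6: CTT (Leu) → CAT (His) — missense.
Codon 7: GCT (Ala) → GCG (Ala) — synonymous.
Synonymous: 1 of 4.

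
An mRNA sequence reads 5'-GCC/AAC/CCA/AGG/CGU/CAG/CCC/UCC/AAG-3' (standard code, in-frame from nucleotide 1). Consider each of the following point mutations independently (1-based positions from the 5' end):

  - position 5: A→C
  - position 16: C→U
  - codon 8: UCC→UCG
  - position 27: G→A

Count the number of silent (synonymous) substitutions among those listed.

Codon 2: AAC (Asn) → ACC (Thr) — missense.
Codon 6: CAG (Gln) → UAG (Stop) — nonsense.
Codon 8: UCC (Ser) → UCG (Ser) — synonymous.
Codon 9: AAG (Lys) → AAA (Lys) — synonymous.
Synonymous: 2 of 4.

2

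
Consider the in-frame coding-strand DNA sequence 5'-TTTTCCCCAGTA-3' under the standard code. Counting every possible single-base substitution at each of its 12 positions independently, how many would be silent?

Codon 1 (TTT, Phe): 1 synonymous substitution.
Codon 2 (TCC, Ser): 3 synonymous substitutions.
Codon 3 (CCA, Pro): 3 synonymous substitutions.
Codon 4 (GTA, Val): 3 synonymous substitutions.
Total: 1 + 3 + 3 + 3 = 10.

10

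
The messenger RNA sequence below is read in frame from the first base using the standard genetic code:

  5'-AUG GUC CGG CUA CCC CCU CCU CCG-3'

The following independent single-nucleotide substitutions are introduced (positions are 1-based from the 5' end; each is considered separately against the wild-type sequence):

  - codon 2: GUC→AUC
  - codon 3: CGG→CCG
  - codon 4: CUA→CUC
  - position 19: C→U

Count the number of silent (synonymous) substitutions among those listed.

Codon 2: GUC (Val) → AUC (Ile) — missense.
Codon 3: CGG (Arg) → CCG (Pro) — missense.
Codon 4: CUA (Leu) → CUC (Leu) — synonymous.
Codon 7: CCU (Pro) → UCU (Ser) — missense.
Synonymous: 1 of 4.

1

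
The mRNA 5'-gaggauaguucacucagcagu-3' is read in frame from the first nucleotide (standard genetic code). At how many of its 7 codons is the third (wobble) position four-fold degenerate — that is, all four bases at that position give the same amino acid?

Codon 1 GAG (Glu): third position 2-fold.
Codon 2 GAU (Asp): third position 2-fold.
Codon 3 AGU (Ser): third position 2-fold.
Codon 4 UCA (Ser): third position 4-fold.
Codon 5 CUC (Leu): third position 4-fold.
Codon 6 AGC (Ser): third position 2-fold.
Codon 7 AGU (Ser): third position 2-fold.
Four-fold degenerate third positions: 2.

2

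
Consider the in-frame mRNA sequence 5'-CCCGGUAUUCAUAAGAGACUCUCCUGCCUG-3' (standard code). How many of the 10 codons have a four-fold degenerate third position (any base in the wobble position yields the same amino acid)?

5

Codon 1 CCC (Pro): third position 4-fold.
Codon 2 GGU (Gly): third position 4-fold.
Codon 3 AUU (Ile): third position 3-fold.
Codon 4 CAU (His): third position 2-fold.
Codon 5 AAG (Lys): third position 2-fold.
Codon 6 AGA (Arg): third position 2-fold.
Codon 7 CUC (Leu): third position 4-fold.
Codon 8 UCC (Ser): third position 4-fold.
Codon 9 UGC (Cys): third position 2-fold.
Codon 10 CUG (Leu): third position 4-fold.
Four-fold degenerate third positions: 5.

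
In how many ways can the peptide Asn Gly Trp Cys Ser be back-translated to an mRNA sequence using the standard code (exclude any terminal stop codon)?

96

Asn: 2 codons.
Gly: 4 codons.
Trp: 1 codon.
Cys: 2 codons.
Ser: 6 codons.
2 × 4 × 1 × 2 × 6 = 96.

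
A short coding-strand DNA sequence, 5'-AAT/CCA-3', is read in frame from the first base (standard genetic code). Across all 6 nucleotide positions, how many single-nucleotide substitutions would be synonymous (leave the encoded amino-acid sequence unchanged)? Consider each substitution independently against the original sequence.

Codon 1 (AAT, Asn): 1 synonymous substitution.
Codon 2 (CCA, Pro): 3 synonymous substitutions.
Total: 1 + 3 = 4.

4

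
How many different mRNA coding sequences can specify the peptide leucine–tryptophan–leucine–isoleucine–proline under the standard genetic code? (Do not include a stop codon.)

432

Leu: 6 codons.
Trp: 1 codon.
Leu: 6 codons.
Ile: 3 codons.
Pro: 4 codons.
6 × 1 × 6 × 3 × 4 = 432.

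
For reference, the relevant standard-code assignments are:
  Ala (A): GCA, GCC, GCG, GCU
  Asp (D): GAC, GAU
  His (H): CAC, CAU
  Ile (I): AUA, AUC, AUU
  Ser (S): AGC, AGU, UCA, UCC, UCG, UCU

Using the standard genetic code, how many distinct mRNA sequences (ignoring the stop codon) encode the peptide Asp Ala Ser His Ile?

Asp: 2 codons.
Ala: 4 codons.
Ser: 6 codons.
His: 2 codons.
Ile: 3 codons.
2 × 4 × 6 × 2 × 3 = 288.

288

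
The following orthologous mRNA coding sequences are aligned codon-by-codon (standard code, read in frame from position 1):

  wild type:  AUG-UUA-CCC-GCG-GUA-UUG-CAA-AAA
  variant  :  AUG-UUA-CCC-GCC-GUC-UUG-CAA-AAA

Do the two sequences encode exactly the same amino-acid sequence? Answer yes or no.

yes

Codon 1: AUG Met / AUG Met — identical.
Codon 2: UUA Leu / UUA Leu — identical.
Codon 3: CCC Pro / CCC Pro — identical.
Codon 4: GCG Ala / GCC Ala — synonymous.
Codon 5: GUA Val / GUC Val — synonymous.
Codon 6: UUG Leu / UUG Leu — identical.
Codon 7: CAA Gln / CAA Gln — identical.
Codon 8: AAA Lys / AAA Lys — identical.
Nonsynonymous differences: 0 → same protein.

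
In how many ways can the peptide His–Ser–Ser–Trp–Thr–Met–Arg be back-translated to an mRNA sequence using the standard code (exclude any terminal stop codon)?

1728

His: 2 codons.
Ser: 6 codons.
Ser: 6 codons.
Trp: 1 codon.
Thr: 4 codons.
Met: 1 codon.
Arg: 6 codons.
2 × 6 × 6 × 1 × 4 × 1 × 6 = 1728.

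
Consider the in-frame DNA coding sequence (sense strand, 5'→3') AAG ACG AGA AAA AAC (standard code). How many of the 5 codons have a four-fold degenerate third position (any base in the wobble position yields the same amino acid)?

1

Codon 1 AAG (Lys): third position 2-fold.
Codon 2 ACG (Thr): third position 4-fold.
Codon 3 AGA (Arg): third position 2-fold.
Codon 4 AAA (Lys): third position 2-fold.
Codon 5 AAC (Asn): third position 2-fold.
Four-fold degenerate third positions: 1.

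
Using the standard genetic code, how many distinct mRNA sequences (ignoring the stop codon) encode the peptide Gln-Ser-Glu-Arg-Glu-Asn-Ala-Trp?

2304

Gln: 2 codons.
Ser: 6 codons.
Glu: 2 codons.
Arg: 6 codons.
Glu: 2 codons.
Asn: 2 codons.
Ala: 4 codons.
Trp: 1 codon.
2 × 6 × 2 × 6 × 2 × 2 × 4 × 1 = 2304.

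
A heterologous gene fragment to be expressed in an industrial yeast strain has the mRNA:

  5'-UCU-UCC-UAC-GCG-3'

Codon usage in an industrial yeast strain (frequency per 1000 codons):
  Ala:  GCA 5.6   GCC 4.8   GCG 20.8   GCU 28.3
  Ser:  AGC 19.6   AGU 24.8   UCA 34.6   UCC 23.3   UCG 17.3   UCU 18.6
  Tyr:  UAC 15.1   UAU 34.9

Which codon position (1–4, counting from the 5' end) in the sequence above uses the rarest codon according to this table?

Codon 1 UCU (Ser): 18.6 per 1000.
Codon 2 UCC (Ser): 23.3 per 1000.
Codon 3 UAC (Tyr): 15.1 per 1000.
Codon 4 GCG (Ala): 20.8 per 1000.
Lowest frequency is 15.1 at codon 3.

3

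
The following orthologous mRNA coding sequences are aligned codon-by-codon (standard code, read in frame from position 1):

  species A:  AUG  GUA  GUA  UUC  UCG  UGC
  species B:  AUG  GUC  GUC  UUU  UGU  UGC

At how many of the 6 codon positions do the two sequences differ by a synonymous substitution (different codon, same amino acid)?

Codon 1: AUG Met / AUG Met — identical.
Codon 2: GUA Val / GUC Val — synonymous.
Codon 3: GUA Val / GUC Val — synonymous.
Codon 4: UUC Phe / UUU Phe — synonymous.
Codon 5: UCG Ser / UGU Cys — nonsynonymous.
Codon 6: UGC Cys / UGC Cys — identical.
Synonymous differences: 3.

3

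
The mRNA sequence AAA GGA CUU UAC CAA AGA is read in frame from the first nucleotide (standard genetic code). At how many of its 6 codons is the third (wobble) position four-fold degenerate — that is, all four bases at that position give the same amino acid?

2

Codon 1 AAA (Lys): third position 2-fold.
Codon 2 GGA (Gly): third position 4-fold.
Codon 3 CUU (Leu): third position 4-fold.
Codon 4 UAC (Tyr): third position 2-fold.
Codon 5 CAA (Gln): third position 2-fold.
Codon 6 AGA (Arg): third position 2-fold.
Four-fold degenerate third positions: 2.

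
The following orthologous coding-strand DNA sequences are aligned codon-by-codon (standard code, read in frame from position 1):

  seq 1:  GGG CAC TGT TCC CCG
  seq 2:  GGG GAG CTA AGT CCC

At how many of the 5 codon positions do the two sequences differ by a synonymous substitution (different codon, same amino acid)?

2

Codon 1: GGG Gly / GGG Gly — identical.
Codon 2: CAC His / GAG Glu — nonsynonymous.
Codon 3: TGT Cys / CTA Leu — nonsynonymous.
Codon 4: TCC Ser / AGT Ser — synonymous.
Codon 5: CCG Pro / CCC Pro — synonymous.
Synonymous differences: 2.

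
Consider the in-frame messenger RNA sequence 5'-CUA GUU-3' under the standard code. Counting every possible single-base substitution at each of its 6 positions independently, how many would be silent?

7

Codon 1 (CUA, Leu): 4 synonymous substitutions.
Codon 2 (GUU, Val): 3 synonymous substitutions.
Total: 4 + 3 = 7.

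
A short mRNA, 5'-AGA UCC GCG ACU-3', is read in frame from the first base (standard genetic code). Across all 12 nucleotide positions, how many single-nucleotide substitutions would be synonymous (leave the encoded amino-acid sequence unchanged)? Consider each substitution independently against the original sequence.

Codon 1 (AGA, Arg): 2 synonymous substitutions.
Codon 2 (UCC, Ser): 3 synonymous substitutions.
Codon 3 (GCG, Ala): 3 synonymous substitutions.
Codon 4 (ACU, Thr): 3 synonymous substitutions.
Total: 2 + 3 + 3 + 3 = 11.

11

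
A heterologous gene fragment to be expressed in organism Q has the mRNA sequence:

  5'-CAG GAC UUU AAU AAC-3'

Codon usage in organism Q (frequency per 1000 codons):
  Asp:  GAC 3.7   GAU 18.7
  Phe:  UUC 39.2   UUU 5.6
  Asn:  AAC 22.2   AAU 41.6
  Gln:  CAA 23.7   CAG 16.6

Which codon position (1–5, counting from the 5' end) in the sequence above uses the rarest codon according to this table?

2

Codon 1 CAG (Gln): 16.6 per 1000.
Codon 2 GAC (Asp): 3.7 per 1000.
Codon 3 UUU (Phe): 5.6 per 1000.
Codon 4 AAU (Asn): 41.6 per 1000.
Codon 5 AAC (Asn): 22.2 per 1000.
Lowest frequency is 3.7 at codon 2.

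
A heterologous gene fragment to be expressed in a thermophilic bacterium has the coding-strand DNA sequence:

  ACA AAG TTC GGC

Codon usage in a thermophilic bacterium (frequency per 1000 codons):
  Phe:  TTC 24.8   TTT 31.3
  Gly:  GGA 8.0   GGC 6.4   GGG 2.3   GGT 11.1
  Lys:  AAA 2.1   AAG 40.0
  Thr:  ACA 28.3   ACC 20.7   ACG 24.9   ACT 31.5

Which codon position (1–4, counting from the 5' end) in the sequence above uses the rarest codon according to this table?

4

Codon 1 ACA (Thr): 28.3 per 1000.
Codon 2 AAG (Lys): 40.0 per 1000.
Codon 3 TTC (Phe): 24.8 per 1000.
Codon 4 GGC (Gly): 6.4 per 1000.
Lowest frequency is 6.4 at codon 4.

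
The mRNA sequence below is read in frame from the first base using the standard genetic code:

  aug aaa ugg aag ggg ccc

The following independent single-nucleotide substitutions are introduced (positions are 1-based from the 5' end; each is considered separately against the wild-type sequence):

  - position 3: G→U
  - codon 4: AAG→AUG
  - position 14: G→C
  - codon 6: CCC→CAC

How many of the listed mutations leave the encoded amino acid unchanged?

0

Codon 1: AUG (Met) → AUU (Ile) — missense.
Codon 4: AAG (Lys) → AUG (Met) — missense.
Codon 5: GGG (Gly) → GCG (Ala) — missense.
Codon 6: CCC (Pro) → CAC (His) — missense.
Synonymous: 0 of 4.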